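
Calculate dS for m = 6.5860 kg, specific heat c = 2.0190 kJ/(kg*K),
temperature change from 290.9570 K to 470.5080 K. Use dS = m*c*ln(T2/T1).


T2/T1 = 1.6171
ln(T2/T1) = 0.4806
dS = 6.5860 * 2.0190 * 0.4806 = 6.3911 kJ/K

6.3911 kJ/K


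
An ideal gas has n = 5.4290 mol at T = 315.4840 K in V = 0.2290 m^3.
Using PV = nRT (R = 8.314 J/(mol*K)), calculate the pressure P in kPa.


P = nRT/V = 5.4290 * 8.314 * 315.4840 / 0.2290
= 14239.9086 / 0.2290 = 62183.0068 Pa = 62.1830 kPa

62.1830 kPa


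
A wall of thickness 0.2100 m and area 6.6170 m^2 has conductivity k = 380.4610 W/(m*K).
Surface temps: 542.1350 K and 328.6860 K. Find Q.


dT = 213.4490 K
Q = 380.4610 * 6.6170 * 213.4490 / 0.2100 = 2558857.5489 W

2558857.5489 W


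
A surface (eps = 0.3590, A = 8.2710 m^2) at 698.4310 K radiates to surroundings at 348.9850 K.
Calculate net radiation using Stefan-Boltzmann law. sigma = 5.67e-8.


T^4 = 2.3795e+11
Tsurr^4 = 1.4833e+10
Q = 0.3590 * 5.67e-8 * 8.2710 * 2.2312e+11 = 37564.4638 W

37564.4638 W


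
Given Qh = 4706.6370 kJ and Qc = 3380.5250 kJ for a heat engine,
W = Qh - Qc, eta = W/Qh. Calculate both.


W = 4706.6370 - 3380.5250 = 1326.1120 kJ
eta = 1326.1120 / 4706.6370 = 0.2818 = 28.1754%

W = 1326.1120 kJ, eta = 28.1754%


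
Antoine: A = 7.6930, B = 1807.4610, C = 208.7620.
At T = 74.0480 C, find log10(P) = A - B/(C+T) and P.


C+T = 282.8100
B/(C+T) = 6.3911
log10(P) = 7.6930 - 6.3911 = 1.3019
P = 10^1.3019 = 20.0411 mmHg

20.0411 mmHg


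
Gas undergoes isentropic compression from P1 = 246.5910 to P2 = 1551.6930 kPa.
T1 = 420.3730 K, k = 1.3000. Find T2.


(k-1)/k = 0.2308
(P2/P1)^exp = 1.5288
T2 = 420.3730 * 1.5288 = 642.6579 K

642.6579 K


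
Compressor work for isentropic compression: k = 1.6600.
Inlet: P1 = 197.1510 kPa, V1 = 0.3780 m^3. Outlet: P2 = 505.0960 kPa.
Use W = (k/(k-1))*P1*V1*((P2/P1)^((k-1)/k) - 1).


(k-1)/k = 0.3976
(P2/P1)^exp = 1.4536
W = 2.5152 * 197.1510 * 0.3780 * (1.4536 - 1) = 85.0217 kJ

85.0217 kJ


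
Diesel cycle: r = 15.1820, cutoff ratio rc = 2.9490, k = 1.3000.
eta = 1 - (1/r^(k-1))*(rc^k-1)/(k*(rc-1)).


r^(k-1) = 2.2615
rc^k = 4.0792
eta = 0.4626 = 46.2613%

46.2613%


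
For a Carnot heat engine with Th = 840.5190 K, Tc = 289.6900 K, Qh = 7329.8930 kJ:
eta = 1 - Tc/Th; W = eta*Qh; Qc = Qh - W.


eta = 1 - 289.6900/840.5190 = 0.6553
W = 0.6553 * 7329.8930 = 4803.6007 kJ
Qc = 7329.8930 - 4803.6007 = 2526.2923 kJ

eta = 65.5344%, W = 4803.6007 kJ, Qc = 2526.2923 kJ


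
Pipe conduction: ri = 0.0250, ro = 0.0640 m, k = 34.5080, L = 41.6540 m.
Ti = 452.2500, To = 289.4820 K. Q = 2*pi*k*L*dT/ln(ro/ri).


dT = 162.7680 K
ln(ro/ri) = 0.9400
Q = 2*pi*34.5080*41.6540*162.7680 / 0.9400 = 1563846.7448 W

1563846.7448 W


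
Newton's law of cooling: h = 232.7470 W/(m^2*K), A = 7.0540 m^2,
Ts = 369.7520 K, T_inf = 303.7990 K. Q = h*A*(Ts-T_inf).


dT = 65.9530 K
Q = 232.7470 * 7.0540 * 65.9530 = 108281.4598 W

108281.4598 W


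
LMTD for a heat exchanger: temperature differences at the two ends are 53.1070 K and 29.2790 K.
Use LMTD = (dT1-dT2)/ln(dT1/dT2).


dT1/dT2 = 1.8138
ln(dT1/dT2) = 0.5954
LMTD = 23.8280 / 0.5954 = 40.0176 K

40.0176 K


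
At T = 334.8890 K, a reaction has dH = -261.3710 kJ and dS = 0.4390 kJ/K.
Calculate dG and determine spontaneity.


T*dS = 334.8890 * 0.4390 = 147.0163 kJ
dG = -261.3710 - 147.0163 = -408.3873 kJ (spontaneous)

dG = -408.3873 kJ, spontaneous


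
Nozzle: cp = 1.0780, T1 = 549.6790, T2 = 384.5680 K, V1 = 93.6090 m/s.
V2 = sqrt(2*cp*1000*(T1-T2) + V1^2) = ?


dT = 165.1110 K
2*cp*1000*dT = 355979.3160
V1^2 = 8762.6449
V2 = sqrt(364741.9609) = 603.9387 m/s

603.9387 m/s


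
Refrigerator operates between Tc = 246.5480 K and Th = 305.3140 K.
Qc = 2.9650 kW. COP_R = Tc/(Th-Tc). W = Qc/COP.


COP = 246.5480 / 58.7660 = 4.1954
W = 2.9650 / 4.1954 = 0.7067 kW

COP = 4.1954, W = 0.7067 kW


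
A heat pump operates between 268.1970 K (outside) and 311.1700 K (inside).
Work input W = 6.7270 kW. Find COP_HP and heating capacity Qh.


COP = 311.1700 / 42.9730 = 7.2411
Qh = 7.2411 * 6.7270 = 48.7106 kW

COP = 7.2411, Qh = 48.7106 kW


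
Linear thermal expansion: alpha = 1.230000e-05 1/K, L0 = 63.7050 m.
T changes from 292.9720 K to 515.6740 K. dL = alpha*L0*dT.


dT = 222.7020 K
dL = 1.230000e-05 * 63.7050 * 222.7020 = 0.174503 m
L_final = 63.879503 m

dL = 0.174503 m


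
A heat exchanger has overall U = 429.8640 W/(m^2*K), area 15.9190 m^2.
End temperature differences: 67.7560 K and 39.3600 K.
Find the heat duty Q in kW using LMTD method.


LMTD = 52.2790 K
Q = 429.8640 * 15.9190 * 52.2790 = 357745.2630 W = 357.7453 kW

357.7453 kW


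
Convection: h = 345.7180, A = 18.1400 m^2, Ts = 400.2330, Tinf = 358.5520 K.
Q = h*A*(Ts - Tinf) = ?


dT = 41.6810 K
Q = 345.7180 * 18.1400 * 41.6810 = 261395.0773 W

261395.0773 W


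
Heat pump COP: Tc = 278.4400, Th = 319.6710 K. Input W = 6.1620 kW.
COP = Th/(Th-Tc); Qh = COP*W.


COP = 319.6710 / 41.2310 = 7.7532
Qh = 7.7532 * 6.1620 = 47.7750 kW

COP = 7.7532, Qh = 47.7750 kW


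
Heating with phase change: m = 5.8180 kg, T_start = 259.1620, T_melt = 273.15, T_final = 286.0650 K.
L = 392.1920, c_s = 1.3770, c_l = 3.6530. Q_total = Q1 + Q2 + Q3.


Q1 (sensible, solid) = 5.8180 * 1.3770 * 13.9880 = 112.0633 kJ
Q2 (latent) = 5.8180 * 392.1920 = 2281.7731 kJ
Q3 (sensible, liquid) = 5.8180 * 3.6530 * 12.9150 = 274.4845 kJ
Q_total = 2668.3208 kJ

2668.3208 kJ


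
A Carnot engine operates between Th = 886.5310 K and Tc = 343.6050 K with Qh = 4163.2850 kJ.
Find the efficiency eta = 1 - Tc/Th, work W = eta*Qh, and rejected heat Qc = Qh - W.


eta = 1 - 343.6050/886.5310 = 0.6124
W = 0.6124 * 4163.2850 = 2549.6634 kJ
Qc = 4163.2850 - 2549.6634 = 1613.6216 kJ

eta = 61.2416%, W = 2549.6634 kJ, Qc = 1613.6216 kJ


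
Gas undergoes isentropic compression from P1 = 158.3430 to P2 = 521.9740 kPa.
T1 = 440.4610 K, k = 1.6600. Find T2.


(k-1)/k = 0.3976
(P2/P1)^exp = 1.6068
T2 = 440.4610 * 1.6068 = 707.7488 K

707.7488 K


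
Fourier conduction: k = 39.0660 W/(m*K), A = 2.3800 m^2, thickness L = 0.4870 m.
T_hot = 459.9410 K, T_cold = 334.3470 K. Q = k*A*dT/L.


dT = 125.5940 K
Q = 39.0660 * 2.3800 * 125.5940 / 0.4870 = 23978.1589 W

23978.1589 W


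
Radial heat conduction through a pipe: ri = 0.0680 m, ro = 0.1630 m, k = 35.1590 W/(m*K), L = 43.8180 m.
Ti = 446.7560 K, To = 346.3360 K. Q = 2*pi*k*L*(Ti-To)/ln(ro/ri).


dT = 100.4200 K
ln(ro/ri) = 0.8742
Q = 2*pi*35.1590*43.8180*100.4200 / 0.8742 = 1111878.2571 W

1111878.2571 W


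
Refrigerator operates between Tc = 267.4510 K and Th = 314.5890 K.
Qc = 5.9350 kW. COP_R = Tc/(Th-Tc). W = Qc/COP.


COP = 267.4510 / 47.1380 = 5.6738
W = 5.9350 / 5.6738 = 1.0460 kW

COP = 5.6738, W = 1.0460 kW


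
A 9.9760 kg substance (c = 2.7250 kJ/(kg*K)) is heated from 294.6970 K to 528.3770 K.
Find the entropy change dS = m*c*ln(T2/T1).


T2/T1 = 1.7930
ln(T2/T1) = 0.5839
dS = 9.9760 * 2.7250 * 0.5839 = 15.8721 kJ/K

15.8721 kJ/K


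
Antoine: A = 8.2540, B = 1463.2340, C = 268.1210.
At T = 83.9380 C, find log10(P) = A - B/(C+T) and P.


C+T = 352.0590
B/(C+T) = 4.1562
log10(P) = 8.2540 - 4.1562 = 4.0978
P = 10^4.0978 = 12525.1192 mmHg

12525.1192 mmHg


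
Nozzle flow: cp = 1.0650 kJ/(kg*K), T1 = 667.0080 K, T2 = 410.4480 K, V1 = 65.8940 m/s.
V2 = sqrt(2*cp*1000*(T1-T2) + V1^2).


dT = 256.5600 K
2*cp*1000*dT = 546472.8000
V1^2 = 4342.0192
V2 = sqrt(550814.8192) = 742.1690 m/s

742.1690 m/s


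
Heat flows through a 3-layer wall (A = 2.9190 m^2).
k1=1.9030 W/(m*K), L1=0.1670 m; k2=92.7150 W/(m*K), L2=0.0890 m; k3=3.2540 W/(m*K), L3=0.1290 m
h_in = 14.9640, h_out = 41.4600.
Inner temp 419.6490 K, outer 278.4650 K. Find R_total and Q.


R_conv_in = 1/(14.9640*2.9190) = 0.0229
R_1 = 0.1670/(1.9030*2.9190) = 0.0301
R_2 = 0.0890/(92.7150*2.9190) = 0.0003
R_3 = 0.1290/(3.2540*2.9190) = 0.0136
R_conv_out = 1/(41.4600*2.9190) = 0.0083
R_total = 0.0751 K/W
Q = 141.1840 / 0.0751 = 1879.1803 W

R_total = 0.0751 K/W, Q = 1879.1803 W


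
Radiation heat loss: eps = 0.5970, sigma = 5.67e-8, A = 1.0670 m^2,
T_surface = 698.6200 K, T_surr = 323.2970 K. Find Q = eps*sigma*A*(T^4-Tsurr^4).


T^4 = 2.3821e+11
Tsurr^4 = 1.0925e+10
Q = 0.5970 * 5.67e-8 * 1.0670 * 2.2729e+11 = 8209.1380 W

8209.1380 W


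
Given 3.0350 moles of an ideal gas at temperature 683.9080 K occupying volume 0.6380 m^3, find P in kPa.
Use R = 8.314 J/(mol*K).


P = nRT/V = 3.0350 * 8.314 * 683.9080 / 0.6380
= 17257.0437 / 0.6380 = 27048.6579 Pa = 27.0487 kPa

27.0487 kPa


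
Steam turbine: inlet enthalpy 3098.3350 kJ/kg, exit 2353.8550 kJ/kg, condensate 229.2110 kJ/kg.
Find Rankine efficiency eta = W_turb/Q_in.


W = 744.4800 kJ/kg
Q_in = 2869.1240 kJ/kg
eta = 0.2595 = 25.9480%

eta = 25.9480%


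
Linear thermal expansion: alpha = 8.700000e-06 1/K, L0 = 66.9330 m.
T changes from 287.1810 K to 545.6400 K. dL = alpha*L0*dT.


dT = 258.4590 K
dL = 8.700000e-06 * 66.9330 * 258.4590 = 0.150505 m
L_final = 67.083505 m

dL = 0.150505 m


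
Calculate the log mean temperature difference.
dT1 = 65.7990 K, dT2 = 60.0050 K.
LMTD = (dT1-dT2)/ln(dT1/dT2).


dT1/dT2 = 1.0966
ln(dT1/dT2) = 0.0922
LMTD = 5.7940 / 0.0922 = 62.8575 K

62.8575 K


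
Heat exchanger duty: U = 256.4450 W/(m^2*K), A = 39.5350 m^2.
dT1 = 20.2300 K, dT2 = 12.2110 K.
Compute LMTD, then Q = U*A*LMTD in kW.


LMTD = 15.8846 K
Q = 256.4450 * 39.5350 * 15.8846 = 161046.5762 W = 161.0466 kW

161.0466 kW


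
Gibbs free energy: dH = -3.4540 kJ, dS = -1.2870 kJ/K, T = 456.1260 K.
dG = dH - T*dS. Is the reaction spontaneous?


T*dS = 456.1260 * -1.2870 = -587.0342 kJ
dG = -3.4540 + 587.0342 = 583.5802 kJ (non-spontaneous)

dG = 583.5802 kJ, non-spontaneous


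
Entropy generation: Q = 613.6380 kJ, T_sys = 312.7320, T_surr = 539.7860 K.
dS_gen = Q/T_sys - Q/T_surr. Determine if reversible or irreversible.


dS_sys = 613.6380/312.7320 = 1.9622 kJ/K
dS_surr = -613.6380/539.7860 = -1.1368 kJ/K
dS_gen = 1.9622 - 1.1368 = 0.8254 kJ/K (irreversible)

dS_gen = 0.8254 kJ/K, irreversible


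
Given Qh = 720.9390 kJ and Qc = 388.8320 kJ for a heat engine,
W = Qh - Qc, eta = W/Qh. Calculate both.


W = 720.9390 - 388.8320 = 332.1070 kJ
eta = 332.1070 / 720.9390 = 0.4607 = 46.0659%

W = 332.1070 kJ, eta = 46.0659%


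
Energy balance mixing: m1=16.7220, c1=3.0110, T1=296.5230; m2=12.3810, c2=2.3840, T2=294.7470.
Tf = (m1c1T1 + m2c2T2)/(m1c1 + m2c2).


num = 23629.7579
den = 79.8662
Tf = 295.8666 K

295.8666 K


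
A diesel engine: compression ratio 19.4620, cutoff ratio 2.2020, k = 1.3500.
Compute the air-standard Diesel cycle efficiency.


r^(k-1) = 2.8263
rc^k = 2.9027
eta = 0.5851 = 58.5124%

58.5124%


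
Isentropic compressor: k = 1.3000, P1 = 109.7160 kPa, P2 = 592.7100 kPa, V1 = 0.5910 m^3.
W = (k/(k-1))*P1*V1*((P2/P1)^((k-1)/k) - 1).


(k-1)/k = 0.2308
(P2/P1)^exp = 1.4759
W = 4.3333 * 109.7160 * 0.5910 * (1.4759 - 1) = 133.7179 kJ

133.7179 kJ


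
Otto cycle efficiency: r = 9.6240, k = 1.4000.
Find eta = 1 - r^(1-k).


r^(k-1) = 2.4737
eta = 1 - 1/2.4737 = 0.5957 = 59.5743%

59.5743%


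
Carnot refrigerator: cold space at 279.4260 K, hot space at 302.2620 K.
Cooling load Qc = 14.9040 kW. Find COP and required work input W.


COP = 279.4260 / 22.8360 = 12.2362
W = 14.9040 / 12.2362 = 1.2180 kW

COP = 12.2362, W = 1.2180 kW


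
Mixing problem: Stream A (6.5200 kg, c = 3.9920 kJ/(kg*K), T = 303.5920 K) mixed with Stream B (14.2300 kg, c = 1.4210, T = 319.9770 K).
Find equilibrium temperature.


num = 14372.0445
den = 46.2487
Tf = 310.7558 K

310.7558 K


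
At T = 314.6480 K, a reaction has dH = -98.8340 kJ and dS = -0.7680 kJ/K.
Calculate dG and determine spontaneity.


T*dS = 314.6480 * -0.7680 = -241.6497 kJ
dG = -98.8340 + 241.6497 = 142.8157 kJ (non-spontaneous)

dG = 142.8157 kJ, non-spontaneous


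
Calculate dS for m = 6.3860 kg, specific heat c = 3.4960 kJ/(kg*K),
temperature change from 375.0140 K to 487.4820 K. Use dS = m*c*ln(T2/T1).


T2/T1 = 1.2999
ln(T2/T1) = 0.2623
dS = 6.3860 * 3.4960 * 0.2623 = 5.8557 kJ/K

5.8557 kJ/K


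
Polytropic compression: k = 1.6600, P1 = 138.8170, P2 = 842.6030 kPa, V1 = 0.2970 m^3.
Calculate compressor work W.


(k-1)/k = 0.3976
(P2/P1)^exp = 2.0483
W = 2.5152 * 138.8170 * 0.2970 * (2.0483 - 1) = 108.7006 kJ

108.7006 kJ


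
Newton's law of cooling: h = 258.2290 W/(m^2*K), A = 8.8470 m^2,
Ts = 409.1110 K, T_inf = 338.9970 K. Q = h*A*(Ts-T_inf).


dT = 70.1140 K
Q = 258.2290 * 8.8470 * 70.1140 = 160179.0763 W

160179.0763 W


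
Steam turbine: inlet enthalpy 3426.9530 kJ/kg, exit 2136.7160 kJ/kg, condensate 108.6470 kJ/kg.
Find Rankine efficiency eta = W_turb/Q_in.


W = 1290.2370 kJ/kg
Q_in = 3318.3060 kJ/kg
eta = 0.3888 = 38.8824%

eta = 38.8824%


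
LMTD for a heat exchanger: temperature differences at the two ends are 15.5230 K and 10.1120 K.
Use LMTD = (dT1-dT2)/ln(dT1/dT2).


dT1/dT2 = 1.5351
ln(dT1/dT2) = 0.4286
LMTD = 5.4110 / 0.4286 = 12.6248 K

12.6248 K


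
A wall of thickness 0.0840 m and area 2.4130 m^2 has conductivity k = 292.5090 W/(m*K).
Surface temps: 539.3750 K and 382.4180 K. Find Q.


dT = 156.9570 K
Q = 292.5090 * 2.4130 * 156.9570 / 0.0840 = 1318857.7575 W

1318857.7575 W


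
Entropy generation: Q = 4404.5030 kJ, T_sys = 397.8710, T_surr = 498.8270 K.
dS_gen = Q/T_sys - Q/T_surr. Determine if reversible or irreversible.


dS_sys = 4404.5030/397.8710 = 11.0702 kJ/K
dS_surr = -4404.5030/498.8270 = -8.8297 kJ/K
dS_gen = 11.0702 - 8.8297 = 2.2405 kJ/K (irreversible)

dS_gen = 2.2405 kJ/K, irreversible


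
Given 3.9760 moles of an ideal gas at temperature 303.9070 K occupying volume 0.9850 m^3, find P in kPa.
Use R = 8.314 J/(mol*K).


P = nRT/V = 3.9760 * 8.314 * 303.9070 / 0.9850
= 10046.0908 / 0.9850 = 10199.0770 Pa = 10.1991 kPa

10.1991 kPa


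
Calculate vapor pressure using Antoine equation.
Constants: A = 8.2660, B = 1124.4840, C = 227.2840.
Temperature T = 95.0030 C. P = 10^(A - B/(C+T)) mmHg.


C+T = 322.2870
B/(C+T) = 3.4891
log10(P) = 8.2660 - 3.4891 = 4.7769
P = 10^4.7769 = 59830.6187 mmHg

59830.6187 mmHg


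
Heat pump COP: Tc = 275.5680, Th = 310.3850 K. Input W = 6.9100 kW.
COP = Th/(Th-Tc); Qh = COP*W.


COP = 310.3850 / 34.8170 = 8.9148
Qh = 8.9148 * 6.9100 = 61.6010 kW

COP = 8.9148, Qh = 61.6010 kW


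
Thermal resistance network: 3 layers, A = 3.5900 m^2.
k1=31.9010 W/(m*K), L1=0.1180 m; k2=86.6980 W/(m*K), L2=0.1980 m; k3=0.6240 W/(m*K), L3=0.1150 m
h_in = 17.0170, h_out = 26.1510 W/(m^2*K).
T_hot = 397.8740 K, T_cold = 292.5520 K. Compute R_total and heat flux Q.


R_conv_in = 1/(17.0170*3.5900) = 0.0164
R_1 = 0.1180/(31.9010*3.5900) = 0.0010
R_2 = 0.1980/(86.6980*3.5900) = 0.0006
R_3 = 0.1150/(0.6240*3.5900) = 0.0513
R_conv_out = 1/(26.1510*3.5900) = 0.0107
R_total = 0.0800 K/W
Q = 105.3220 / 0.0800 = 1316.1500 W

R_total = 0.0800 K/W, Q = 1316.1500 W


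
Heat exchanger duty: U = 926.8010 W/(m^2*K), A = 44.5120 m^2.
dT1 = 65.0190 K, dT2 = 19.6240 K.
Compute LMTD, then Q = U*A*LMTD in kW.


LMTD = 37.8947 K
Q = 926.8010 * 44.5120 * 37.8947 = 1563297.1956 W = 1563.2972 kW

1563.2972 kW


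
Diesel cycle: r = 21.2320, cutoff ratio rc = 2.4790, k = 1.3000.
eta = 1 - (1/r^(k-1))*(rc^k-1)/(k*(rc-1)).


r^(k-1) = 2.5009
rc^k = 3.2551
eta = 0.5310 = 53.1025%

53.1025%


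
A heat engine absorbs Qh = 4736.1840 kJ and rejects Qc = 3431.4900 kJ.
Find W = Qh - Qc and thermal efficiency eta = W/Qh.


W = 4736.1840 - 3431.4900 = 1304.6940 kJ
eta = 1304.6940 / 4736.1840 = 0.2755 = 27.5474%

W = 1304.6940 kJ, eta = 27.5474%


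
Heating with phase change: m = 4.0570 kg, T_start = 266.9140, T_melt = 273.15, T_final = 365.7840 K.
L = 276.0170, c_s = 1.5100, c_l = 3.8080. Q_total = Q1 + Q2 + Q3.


Q1 (sensible, solid) = 4.0570 * 1.5100 * 6.2360 = 38.2022 kJ
Q2 (latent) = 4.0570 * 276.0170 = 1119.8010 kJ
Q3 (sensible, liquid) = 4.0570 * 3.8080 * 92.6340 = 1431.1079 kJ
Q_total = 2589.1110 kJ

2589.1110 kJ


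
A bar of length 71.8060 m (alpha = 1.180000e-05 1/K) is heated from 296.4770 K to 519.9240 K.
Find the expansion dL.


dT = 223.4470 K
dL = 1.180000e-05 * 71.8060 * 223.4470 = 0.189329 m
L_final = 71.995329 m

dL = 0.189329 m


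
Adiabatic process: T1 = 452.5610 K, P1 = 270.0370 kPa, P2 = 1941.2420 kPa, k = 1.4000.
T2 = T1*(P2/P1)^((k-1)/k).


(k-1)/k = 0.2857
(P2/P1)^exp = 1.7569
T2 = 452.5610 * 1.7569 = 795.1263 K

795.1263 K


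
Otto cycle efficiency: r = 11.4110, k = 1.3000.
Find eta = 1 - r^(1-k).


r^(k-1) = 2.0759
eta = 1 - 1/2.0759 = 0.5183 = 51.8271%

51.8271%


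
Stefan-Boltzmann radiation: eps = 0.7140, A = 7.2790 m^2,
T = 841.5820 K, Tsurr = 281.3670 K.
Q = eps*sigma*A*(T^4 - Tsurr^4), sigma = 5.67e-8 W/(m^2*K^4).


T^4 = 5.0163e+11
Tsurr^4 = 6.2675e+09
Q = 0.7140 * 5.67e-8 * 7.2790 * 4.9537e+11 = 145974.9776 W

145974.9776 W


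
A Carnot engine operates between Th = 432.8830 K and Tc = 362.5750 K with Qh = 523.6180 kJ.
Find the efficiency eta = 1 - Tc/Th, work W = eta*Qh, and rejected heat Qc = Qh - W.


eta = 1 - 362.5750/432.8830 = 0.1624
W = 0.1624 * 523.6180 = 85.0450 kJ
Qc = 523.6180 - 85.0450 = 438.5730 kJ

eta = 16.2418%, W = 85.0450 kJ, Qc = 438.5730 kJ


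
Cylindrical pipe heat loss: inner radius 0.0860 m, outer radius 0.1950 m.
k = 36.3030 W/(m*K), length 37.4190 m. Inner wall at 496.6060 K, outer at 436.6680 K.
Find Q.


dT = 59.9380 K
ln(ro/ri) = 0.8187
Q = 2*pi*36.3030*37.4190*59.9380 / 0.8187 = 624909.8097 W

624909.8097 W


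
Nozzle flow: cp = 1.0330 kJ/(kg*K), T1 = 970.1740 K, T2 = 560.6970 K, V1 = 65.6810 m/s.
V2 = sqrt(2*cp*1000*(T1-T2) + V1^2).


dT = 409.4770 K
2*cp*1000*dT = 845979.4820
V1^2 = 4313.9938
V2 = sqrt(850293.4758) = 922.1136 m/s

922.1136 m/s


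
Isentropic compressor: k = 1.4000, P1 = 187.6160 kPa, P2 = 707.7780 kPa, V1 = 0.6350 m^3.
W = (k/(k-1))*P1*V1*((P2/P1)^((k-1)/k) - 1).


(k-1)/k = 0.2857
(P2/P1)^exp = 1.4613
W = 3.5000 * 187.6160 * 0.6350 * (1.4613 - 1) = 192.3671 kJ

192.3671 kJ


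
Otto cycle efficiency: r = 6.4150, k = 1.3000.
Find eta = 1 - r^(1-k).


r^(k-1) = 1.7465
eta = 1 - 1/1.7465 = 0.4274 = 42.7414%

42.7414%


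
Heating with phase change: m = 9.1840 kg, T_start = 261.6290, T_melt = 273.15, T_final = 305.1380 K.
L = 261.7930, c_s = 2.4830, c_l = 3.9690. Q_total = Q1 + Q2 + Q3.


Q1 (sensible, solid) = 9.1840 * 2.4830 * 11.5210 = 262.7234 kJ
Q2 (latent) = 9.1840 * 261.7930 = 2404.3069 kJ
Q3 (sensible, liquid) = 9.1840 * 3.9690 * 31.9880 = 1166.0041 kJ
Q_total = 3833.0344 kJ

3833.0344 kJ


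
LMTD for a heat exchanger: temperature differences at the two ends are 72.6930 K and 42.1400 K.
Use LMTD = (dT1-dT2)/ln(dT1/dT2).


dT1/dT2 = 1.7250
ln(dT1/dT2) = 0.5452
LMTD = 30.5530 / 0.5452 = 56.0351 K

56.0351 K


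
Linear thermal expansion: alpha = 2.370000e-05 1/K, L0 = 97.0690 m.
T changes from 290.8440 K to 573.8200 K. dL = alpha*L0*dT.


dT = 282.9760 K
dL = 2.370000e-05 * 97.0690 * 282.9760 = 0.650996 m
L_final = 97.719996 m

dL = 0.650996 m


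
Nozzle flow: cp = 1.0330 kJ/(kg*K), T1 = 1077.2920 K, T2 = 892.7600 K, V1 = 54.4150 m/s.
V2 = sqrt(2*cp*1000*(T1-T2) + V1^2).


dT = 184.5320 K
2*cp*1000*dT = 381243.1120
V1^2 = 2960.9922
V2 = sqrt(384204.1042) = 619.8420 m/s

619.8420 m/s


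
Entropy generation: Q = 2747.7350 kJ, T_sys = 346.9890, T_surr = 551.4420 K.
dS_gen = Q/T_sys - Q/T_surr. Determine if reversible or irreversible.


dS_sys = 2747.7350/346.9890 = 7.9188 kJ/K
dS_surr = -2747.7350/551.4420 = -4.9828 kJ/K
dS_gen = 7.9188 - 4.9828 = 2.9360 kJ/K (irreversible)

dS_gen = 2.9360 kJ/K, irreversible


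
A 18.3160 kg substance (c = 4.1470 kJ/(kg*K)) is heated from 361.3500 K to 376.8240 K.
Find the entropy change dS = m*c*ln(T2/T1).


T2/T1 = 1.0428
ln(T2/T1) = 0.0419
dS = 18.3160 * 4.1470 * 0.0419 = 3.1849 kJ/K

3.1849 kJ/K


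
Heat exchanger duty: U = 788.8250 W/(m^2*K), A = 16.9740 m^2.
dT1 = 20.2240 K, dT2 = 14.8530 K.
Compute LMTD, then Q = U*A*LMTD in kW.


LMTD = 17.4006 K
Q = 788.8250 * 16.9740 * 17.4006 = 232985.1244 W = 232.9851 kW

232.9851 kW


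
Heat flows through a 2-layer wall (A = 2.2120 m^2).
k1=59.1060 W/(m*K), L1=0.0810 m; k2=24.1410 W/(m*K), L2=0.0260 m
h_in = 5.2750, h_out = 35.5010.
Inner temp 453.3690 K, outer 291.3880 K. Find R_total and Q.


R_conv_in = 1/(5.2750*2.2120) = 0.0857
R_1 = 0.0810/(59.1060*2.2120) = 0.0006
R_2 = 0.0260/(24.1410*2.2120) = 0.0005
R_conv_out = 1/(35.5010*2.2120) = 0.0127
R_total = 0.0995 K/W
Q = 161.9810 / 0.0995 = 1627.2466 W

R_total = 0.0995 K/W, Q = 1627.2466 W


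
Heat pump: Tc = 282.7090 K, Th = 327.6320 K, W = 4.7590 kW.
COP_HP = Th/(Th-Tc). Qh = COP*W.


COP = 327.6320 / 44.9230 = 7.2932
Qh = 7.2932 * 4.7590 = 34.7083 kW

COP = 7.2932, Qh = 34.7083 kW


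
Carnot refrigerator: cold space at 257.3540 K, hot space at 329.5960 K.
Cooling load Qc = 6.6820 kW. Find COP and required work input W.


COP = 257.3540 / 72.2420 = 3.5624
W = 6.6820 / 3.5624 = 1.8757 kW

COP = 3.5624, W = 1.8757 kW


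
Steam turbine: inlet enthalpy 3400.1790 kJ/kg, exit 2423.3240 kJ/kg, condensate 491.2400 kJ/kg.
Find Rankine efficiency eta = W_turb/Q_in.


W = 976.8550 kJ/kg
Q_in = 2908.9390 kJ/kg
eta = 0.3358 = 33.5811%

eta = 33.5811%


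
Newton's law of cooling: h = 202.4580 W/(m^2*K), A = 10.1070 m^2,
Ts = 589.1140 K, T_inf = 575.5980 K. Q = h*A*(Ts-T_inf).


dT = 13.5160 K
Q = 202.4580 * 10.1070 * 13.5160 = 27657.0205 W

27657.0205 W


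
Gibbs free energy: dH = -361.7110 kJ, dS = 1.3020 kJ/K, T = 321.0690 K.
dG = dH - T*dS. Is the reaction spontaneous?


T*dS = 321.0690 * 1.3020 = 418.0318 kJ
dG = -361.7110 - 418.0318 = -779.7428 kJ (spontaneous)

dG = -779.7428 kJ, spontaneous


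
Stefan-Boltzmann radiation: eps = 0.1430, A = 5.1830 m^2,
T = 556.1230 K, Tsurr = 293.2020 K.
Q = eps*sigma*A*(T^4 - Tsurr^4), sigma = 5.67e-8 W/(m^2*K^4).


T^4 = 9.5650e+10
Tsurr^4 = 7.3904e+09
Q = 0.1430 * 5.67e-8 * 5.1830 * 8.8259e+10 = 3709.0322 W

3709.0322 W


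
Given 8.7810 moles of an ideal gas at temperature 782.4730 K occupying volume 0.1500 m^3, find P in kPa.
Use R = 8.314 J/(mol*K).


P = nRT/V = 8.7810 * 8.314 * 782.4730 / 0.1500
= 57124.6245 / 0.1500 = 380830.8298 Pa = 380.8308 kPa

380.8308 kPa


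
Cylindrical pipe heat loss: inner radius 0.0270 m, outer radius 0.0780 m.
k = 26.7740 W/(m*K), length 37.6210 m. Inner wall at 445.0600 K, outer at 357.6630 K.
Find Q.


dT = 87.3970 K
ln(ro/ri) = 1.0609
Q = 2*pi*26.7740*37.6210*87.3970 / 1.0609 = 521383.1805 W

521383.1805 W


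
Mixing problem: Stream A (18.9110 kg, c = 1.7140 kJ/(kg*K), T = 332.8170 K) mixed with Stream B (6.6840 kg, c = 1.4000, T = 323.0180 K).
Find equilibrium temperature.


num = 13810.4218
den = 41.7711
Tf = 330.6218 K

330.6218 K


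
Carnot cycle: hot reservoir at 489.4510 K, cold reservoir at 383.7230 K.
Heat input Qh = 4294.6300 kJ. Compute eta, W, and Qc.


eta = 1 - 383.7230/489.4510 = 0.2160
W = 0.2160 * 4294.6300 = 927.6979 kJ
Qc = 4294.6300 - 927.6979 = 3366.9321 kJ

eta = 21.6013%, W = 927.6979 kJ, Qc = 3366.9321 kJ


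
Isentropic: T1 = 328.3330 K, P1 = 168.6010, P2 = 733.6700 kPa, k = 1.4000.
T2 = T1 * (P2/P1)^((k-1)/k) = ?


(k-1)/k = 0.2857
(P2/P1)^exp = 1.5222
T2 = 328.3330 * 1.5222 = 499.7851 K

499.7851 K


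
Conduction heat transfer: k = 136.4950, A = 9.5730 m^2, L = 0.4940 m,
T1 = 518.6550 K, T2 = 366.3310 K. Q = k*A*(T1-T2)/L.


dT = 152.3240 K
Q = 136.4950 * 9.5730 * 152.3240 / 0.4940 = 402908.2763 W

402908.2763 W


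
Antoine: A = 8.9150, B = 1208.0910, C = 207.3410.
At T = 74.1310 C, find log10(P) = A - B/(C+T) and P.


C+T = 281.4720
B/(C+T) = 4.2920
log10(P) = 8.9150 - 4.2920 = 4.6230
P = 10^4.6230 = 41971.3742 mmHg

41971.3742 mmHg


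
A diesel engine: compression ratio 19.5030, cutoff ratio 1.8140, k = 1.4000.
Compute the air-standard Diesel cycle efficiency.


r^(k-1) = 3.2813
rc^k = 2.3019
eta = 0.6518 = 65.1827%

65.1827%


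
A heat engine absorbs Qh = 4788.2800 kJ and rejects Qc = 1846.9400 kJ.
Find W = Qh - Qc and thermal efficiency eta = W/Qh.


W = 4788.2800 - 1846.9400 = 2941.3400 kJ
eta = 2941.3400 / 4788.2800 = 0.6143 = 61.4279%

W = 2941.3400 kJ, eta = 61.4279%


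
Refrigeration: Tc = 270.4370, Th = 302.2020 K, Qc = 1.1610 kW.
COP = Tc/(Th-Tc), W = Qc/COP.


COP = 270.4370 / 31.7650 = 8.5137
W = 1.1610 / 8.5137 = 0.1364 kW

COP = 8.5137, W = 0.1364 kW


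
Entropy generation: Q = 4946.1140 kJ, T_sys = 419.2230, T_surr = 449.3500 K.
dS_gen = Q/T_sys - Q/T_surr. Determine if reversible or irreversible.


dS_sys = 4946.1140/419.2230 = 11.7983 kJ/K
dS_surr = -4946.1140/449.3500 = -11.0073 kJ/K
dS_gen = 11.7983 - 11.0073 = 0.7910 kJ/K (irreversible)

dS_gen = 0.7910 kJ/K, irreversible


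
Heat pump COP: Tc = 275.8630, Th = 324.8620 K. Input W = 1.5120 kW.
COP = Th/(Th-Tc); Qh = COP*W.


COP = 324.8620 / 48.9990 = 6.6300
Qh = 6.6300 * 1.5120 = 10.0245 kW

COP = 6.6300, Qh = 10.0245 kW


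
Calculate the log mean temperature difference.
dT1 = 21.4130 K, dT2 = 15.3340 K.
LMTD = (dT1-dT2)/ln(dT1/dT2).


dT1/dT2 = 1.3964
ln(dT1/dT2) = 0.3339
LMTD = 6.0790 / 0.3339 = 18.2047 K

18.2047 K


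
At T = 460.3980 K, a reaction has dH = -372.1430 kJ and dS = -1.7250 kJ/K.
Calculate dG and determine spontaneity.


T*dS = 460.3980 * -1.7250 = -794.1866 kJ
dG = -372.1430 + 794.1866 = 422.0436 kJ (non-spontaneous)

dG = 422.0436 kJ, non-spontaneous


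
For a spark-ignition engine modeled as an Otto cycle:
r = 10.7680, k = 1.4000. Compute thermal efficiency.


r^(k-1) = 2.5873
eta = 1 - 1/2.5873 = 0.6135 = 61.3503%

61.3503%


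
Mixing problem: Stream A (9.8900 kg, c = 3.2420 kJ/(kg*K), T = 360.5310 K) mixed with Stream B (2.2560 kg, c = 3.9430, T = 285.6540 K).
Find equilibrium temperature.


num = 14100.8513
den = 40.9588
Tf = 344.2693 K

344.2693 K


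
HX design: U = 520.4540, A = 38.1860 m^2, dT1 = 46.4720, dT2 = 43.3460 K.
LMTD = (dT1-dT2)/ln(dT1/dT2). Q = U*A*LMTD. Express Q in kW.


LMTD = 44.8909 K
Q = 520.4540 * 38.1860 * 44.8909 = 892163.5134 W = 892.1635 kW

892.1635 kW


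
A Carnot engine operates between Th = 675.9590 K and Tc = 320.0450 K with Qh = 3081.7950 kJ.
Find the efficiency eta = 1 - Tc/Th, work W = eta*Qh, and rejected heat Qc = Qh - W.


eta = 1 - 320.0450/675.9590 = 0.5265
W = 0.5265 * 3081.7950 = 1622.6635 kJ
Qc = 3081.7950 - 1622.6635 = 1459.1315 kJ

eta = 52.6532%, W = 1622.6635 kJ, Qc = 1459.1315 kJ


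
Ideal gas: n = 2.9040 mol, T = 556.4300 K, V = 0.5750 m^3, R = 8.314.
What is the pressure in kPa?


P = nRT/V = 2.9040 * 8.314 * 556.4300 / 0.5750
= 13434.3658 / 0.5750 = 23364.1144 Pa = 23.3641 kPa

23.3641 kPa


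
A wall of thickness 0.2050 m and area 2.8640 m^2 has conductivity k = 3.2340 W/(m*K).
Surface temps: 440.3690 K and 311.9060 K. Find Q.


dT = 128.4630 K
Q = 3.2340 * 2.8640 * 128.4630 / 0.2050 = 5804.1313 W

5804.1313 W


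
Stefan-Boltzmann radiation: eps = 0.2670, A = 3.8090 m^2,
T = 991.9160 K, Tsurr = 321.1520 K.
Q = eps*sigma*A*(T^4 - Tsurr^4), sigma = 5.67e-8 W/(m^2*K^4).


T^4 = 9.6805e+11
Tsurr^4 = 1.0638e+10
Q = 0.2670 * 5.67e-8 * 3.8090 * 9.5742e+11 = 55208.5279 W

55208.5279 W


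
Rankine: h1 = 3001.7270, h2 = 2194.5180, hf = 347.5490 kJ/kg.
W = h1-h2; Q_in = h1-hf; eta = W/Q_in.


W = 807.2090 kJ/kg
Q_in = 2654.1780 kJ/kg
eta = 0.3041 = 30.4128%

eta = 30.4128%


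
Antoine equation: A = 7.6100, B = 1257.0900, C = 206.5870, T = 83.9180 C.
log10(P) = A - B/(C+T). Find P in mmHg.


C+T = 290.5050
B/(C+T) = 4.3273
log10(P) = 7.6100 - 4.3273 = 3.2827
P = 10^3.2827 = 1917.5306 mmHg

1917.5306 mmHg


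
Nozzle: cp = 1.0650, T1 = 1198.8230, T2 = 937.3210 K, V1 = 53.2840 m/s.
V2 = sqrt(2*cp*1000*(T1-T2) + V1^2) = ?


dT = 261.5020 K
2*cp*1000*dT = 556999.2600
V1^2 = 2839.1847
V2 = sqrt(559838.4447) = 748.2235 m/s

748.2235 m/s


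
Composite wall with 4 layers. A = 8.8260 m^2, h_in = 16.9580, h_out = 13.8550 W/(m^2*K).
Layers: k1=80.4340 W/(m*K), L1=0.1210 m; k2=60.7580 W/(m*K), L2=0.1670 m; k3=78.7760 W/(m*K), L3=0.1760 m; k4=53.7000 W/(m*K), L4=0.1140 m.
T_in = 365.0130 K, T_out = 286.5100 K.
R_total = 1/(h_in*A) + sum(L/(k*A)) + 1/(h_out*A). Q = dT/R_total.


R_conv_in = 1/(16.9580*8.8260) = 0.0067
R_1 = 0.1210/(80.4340*8.8260) = 0.0002
R_2 = 0.1670/(60.7580*8.8260) = 0.0003
R_3 = 0.1760/(78.7760*8.8260) = 0.0003
R_4 = 0.1140/(53.7000*8.8260) = 0.0002
R_conv_out = 1/(13.8550*8.8260) = 0.0082
R_total = 0.0158 K/W
Q = 78.5030 / 0.0158 = 4957.7165 W

R_total = 0.0158 K/W, Q = 4957.7165 W


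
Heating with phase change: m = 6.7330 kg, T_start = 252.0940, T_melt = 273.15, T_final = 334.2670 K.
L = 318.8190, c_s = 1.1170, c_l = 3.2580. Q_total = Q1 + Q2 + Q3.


Q1 (sensible, solid) = 6.7330 * 1.1170 * 21.0560 = 158.3571 kJ
Q2 (latent) = 6.7330 * 318.8190 = 2146.6083 kJ
Q3 (sensible, liquid) = 6.7330 * 3.2580 * 61.1170 = 1340.6695 kJ
Q_total = 3645.6349 kJ

3645.6349 kJ


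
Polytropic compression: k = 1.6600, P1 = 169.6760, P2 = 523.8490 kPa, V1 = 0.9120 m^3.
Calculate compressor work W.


(k-1)/k = 0.3976
(P2/P1)^exp = 1.5655
W = 2.5152 * 169.6760 * 0.9120 * (1.5655 - 1) = 220.0980 kJ

220.0980 kJ


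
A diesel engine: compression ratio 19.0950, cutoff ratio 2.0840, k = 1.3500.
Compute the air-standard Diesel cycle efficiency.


r^(k-1) = 2.8075
rc^k = 2.6947
eta = 0.5875 = 58.7513%

58.7513%


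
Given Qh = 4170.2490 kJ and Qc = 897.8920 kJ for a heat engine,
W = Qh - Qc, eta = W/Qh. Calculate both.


W = 4170.2490 - 897.8920 = 3272.3570 kJ
eta = 3272.3570 / 4170.2490 = 0.7847 = 78.4691%

W = 3272.3570 kJ, eta = 78.4691%


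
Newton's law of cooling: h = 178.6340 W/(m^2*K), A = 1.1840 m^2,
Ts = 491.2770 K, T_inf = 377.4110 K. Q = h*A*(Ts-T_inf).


dT = 113.8660 K
Q = 178.6340 * 1.1840 * 113.8660 = 24082.9614 W

24082.9614 W


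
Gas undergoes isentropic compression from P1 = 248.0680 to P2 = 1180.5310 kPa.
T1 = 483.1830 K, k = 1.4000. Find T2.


(k-1)/k = 0.2857
(P2/P1)^exp = 1.5616
T2 = 483.1830 * 1.5616 = 754.5447 K

754.5447 K


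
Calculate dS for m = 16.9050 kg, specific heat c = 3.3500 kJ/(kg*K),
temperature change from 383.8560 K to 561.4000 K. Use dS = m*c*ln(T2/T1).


T2/T1 = 1.4625
ln(T2/T1) = 0.3802
dS = 16.9050 * 3.3500 * 0.3802 = 21.5295 kJ/K

21.5295 kJ/K


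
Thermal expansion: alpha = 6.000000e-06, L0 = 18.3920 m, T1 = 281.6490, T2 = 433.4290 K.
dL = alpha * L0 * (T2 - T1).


dT = 151.7800 K
dL = 6.000000e-06 * 18.3920 * 151.7800 = 0.016749 m
L_final = 18.408749 m

dL = 0.016749 m


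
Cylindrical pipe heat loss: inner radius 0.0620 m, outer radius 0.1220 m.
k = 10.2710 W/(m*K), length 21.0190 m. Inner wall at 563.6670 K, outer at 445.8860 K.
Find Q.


dT = 117.7810 K
ln(ro/ri) = 0.6769
Q = 2*pi*10.2710*21.0190*117.7810 / 0.6769 = 236028.2194 W

236028.2194 W


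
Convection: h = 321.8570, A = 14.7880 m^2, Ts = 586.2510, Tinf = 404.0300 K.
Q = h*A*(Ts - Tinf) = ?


dT = 182.2210 K
Q = 321.8570 * 14.7880 * 182.2210 = 867302.9558 W

867302.9558 W


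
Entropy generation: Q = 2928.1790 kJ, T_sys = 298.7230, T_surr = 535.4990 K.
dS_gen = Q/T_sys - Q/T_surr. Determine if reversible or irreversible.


dS_sys = 2928.1790/298.7230 = 9.8023 kJ/K
dS_surr = -2928.1790/535.4990 = -5.4681 kJ/K
dS_gen = 9.8023 - 5.4681 = 4.3342 kJ/K (irreversible)

dS_gen = 4.3342 kJ/K, irreversible


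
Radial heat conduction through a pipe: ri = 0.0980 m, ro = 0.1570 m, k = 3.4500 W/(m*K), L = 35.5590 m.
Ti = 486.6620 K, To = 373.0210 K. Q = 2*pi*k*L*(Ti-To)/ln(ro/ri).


dT = 113.6410 K
ln(ro/ri) = 0.4713
Q = 2*pi*3.4500*35.5590*113.6410 / 0.4713 = 185868.6230 W

185868.6230 W


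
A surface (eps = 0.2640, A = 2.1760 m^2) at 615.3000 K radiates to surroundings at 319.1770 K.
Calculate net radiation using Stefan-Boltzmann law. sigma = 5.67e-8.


T^4 = 1.4333e+11
Tsurr^4 = 1.0378e+10
Q = 0.2640 * 5.67e-8 * 2.1760 * 1.3296e+11 = 4330.6306 W

4330.6306 W


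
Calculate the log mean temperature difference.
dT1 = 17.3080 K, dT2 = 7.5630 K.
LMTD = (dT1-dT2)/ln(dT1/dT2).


dT1/dT2 = 2.2885
ln(dT1/dT2) = 0.8279
LMTD = 9.7450 / 0.8279 = 11.7707 K

11.7707 K


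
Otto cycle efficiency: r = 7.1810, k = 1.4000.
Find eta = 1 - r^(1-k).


r^(k-1) = 2.2003
eta = 1 - 1/2.2003 = 0.5455 = 54.5508%

54.5508%


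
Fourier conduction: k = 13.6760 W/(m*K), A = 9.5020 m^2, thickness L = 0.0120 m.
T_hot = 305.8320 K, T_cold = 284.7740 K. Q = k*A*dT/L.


dT = 21.0580 K
Q = 13.6760 * 9.5020 * 21.0580 / 0.0120 = 228039.4545 W

228039.4545 W


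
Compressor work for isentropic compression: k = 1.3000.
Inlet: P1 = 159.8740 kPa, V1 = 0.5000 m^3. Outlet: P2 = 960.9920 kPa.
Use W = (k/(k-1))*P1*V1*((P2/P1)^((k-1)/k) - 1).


(k-1)/k = 0.2308
(P2/P1)^exp = 1.5127
W = 4.3333 * 159.8740 * 0.5000 * (1.5127 - 1) = 177.5997 kJ

177.5997 kJ


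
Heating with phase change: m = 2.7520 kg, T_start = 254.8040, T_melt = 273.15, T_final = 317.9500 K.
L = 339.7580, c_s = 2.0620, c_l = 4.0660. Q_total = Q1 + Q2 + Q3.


Q1 (sensible, solid) = 2.7520 * 2.0620 * 18.3460 = 104.1067 kJ
Q2 (latent) = 2.7520 * 339.7580 = 935.0140 kJ
Q3 (sensible, liquid) = 2.7520 * 4.0660 * 44.8000 = 501.2955 kJ
Q_total = 1540.4162 kJ

1540.4162 kJ


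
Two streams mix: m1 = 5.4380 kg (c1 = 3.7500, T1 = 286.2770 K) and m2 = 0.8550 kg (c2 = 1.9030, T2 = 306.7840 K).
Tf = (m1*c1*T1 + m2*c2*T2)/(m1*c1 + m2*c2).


num = 6337.0612
den = 22.0196
Tf = 287.7923 K

287.7923 K


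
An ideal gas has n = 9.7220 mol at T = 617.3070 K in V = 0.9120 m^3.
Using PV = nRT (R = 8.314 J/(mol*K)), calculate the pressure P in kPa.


P = nRT/V = 9.7220 * 8.314 * 617.3070 / 0.9120
= 49896.1272 / 0.9120 = 54710.6658 Pa = 54.7107 kPa

54.7107 kPa


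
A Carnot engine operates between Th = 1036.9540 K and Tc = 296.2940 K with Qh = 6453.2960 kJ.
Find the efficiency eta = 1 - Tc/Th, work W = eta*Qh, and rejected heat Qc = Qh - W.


eta = 1 - 296.2940/1036.9540 = 0.7143
W = 0.7143 * 6453.2960 = 4609.3638 kJ
Qc = 6453.2960 - 4609.3638 = 1843.9322 kJ

eta = 71.4265%, W = 4609.3638 kJ, Qc = 1843.9322 kJ


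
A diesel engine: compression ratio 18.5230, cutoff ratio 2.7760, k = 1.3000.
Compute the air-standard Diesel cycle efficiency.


r^(k-1) = 2.4006
rc^k = 3.7709
eta = 0.5001 = 50.0056%

50.0056%


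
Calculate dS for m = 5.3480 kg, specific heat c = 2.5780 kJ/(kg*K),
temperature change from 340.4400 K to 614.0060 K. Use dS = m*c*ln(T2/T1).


T2/T1 = 1.8036
ln(T2/T1) = 0.5898
dS = 5.3480 * 2.5780 * 0.5898 = 8.1312 kJ/K

8.1312 kJ/K


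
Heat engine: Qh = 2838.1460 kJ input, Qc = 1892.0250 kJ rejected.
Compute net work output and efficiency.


W = 2838.1460 - 1892.0250 = 946.1210 kJ
eta = 946.1210 / 2838.1460 = 0.3334 = 33.3359%

W = 946.1210 kJ, eta = 33.3359%


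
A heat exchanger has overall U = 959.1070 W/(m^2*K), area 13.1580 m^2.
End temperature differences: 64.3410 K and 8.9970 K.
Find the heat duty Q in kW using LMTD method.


LMTD = 28.1319 K
Q = 959.1070 * 13.1580 * 28.1319 = 355022.2715 W = 355.0223 kW

355.0223 kW


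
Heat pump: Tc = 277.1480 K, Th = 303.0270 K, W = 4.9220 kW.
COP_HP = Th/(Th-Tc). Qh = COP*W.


COP = 303.0270 / 25.8790 = 11.7094
Qh = 11.7094 * 4.9220 = 57.6336 kW

COP = 11.7094, Qh = 57.6336 kW


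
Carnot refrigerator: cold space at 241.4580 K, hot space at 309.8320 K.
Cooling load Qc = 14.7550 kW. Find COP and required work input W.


COP = 241.4580 / 68.3740 = 3.5314
W = 14.7550 / 3.5314 = 4.1782 kW

COP = 3.5314, W = 4.1782 kW


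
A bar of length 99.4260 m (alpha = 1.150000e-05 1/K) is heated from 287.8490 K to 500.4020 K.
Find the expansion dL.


dT = 212.5530 K
dL = 1.150000e-05 * 99.4260 * 212.5530 = 0.243033 m
L_final = 99.669033 m

dL = 0.243033 m


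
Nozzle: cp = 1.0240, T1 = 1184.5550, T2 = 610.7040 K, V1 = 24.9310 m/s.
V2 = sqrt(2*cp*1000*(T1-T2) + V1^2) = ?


dT = 573.8510 K
2*cp*1000*dT = 1175246.8480
V1^2 = 621.5548
V2 = sqrt(1175868.4028) = 1084.3747 m/s

1084.3747 m/s


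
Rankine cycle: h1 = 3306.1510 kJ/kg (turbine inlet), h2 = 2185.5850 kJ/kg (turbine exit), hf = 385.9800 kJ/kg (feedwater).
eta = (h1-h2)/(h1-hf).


W = 1120.5660 kJ/kg
Q_in = 2920.1710 kJ/kg
eta = 0.3837 = 38.3733%

eta = 38.3733%


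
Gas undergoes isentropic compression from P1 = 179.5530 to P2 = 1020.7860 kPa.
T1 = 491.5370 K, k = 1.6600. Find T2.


(k-1)/k = 0.3976
(P2/P1)^exp = 1.9956
T2 = 491.5370 * 1.9956 = 980.9218 K

980.9218 K


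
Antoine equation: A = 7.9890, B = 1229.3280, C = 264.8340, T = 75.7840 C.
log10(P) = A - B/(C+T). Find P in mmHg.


C+T = 340.6180
B/(C+T) = 3.6091
log10(P) = 7.9890 - 3.6091 = 4.3799
P = 10^4.3799 = 23982.2265 mmHg

23982.2265 mmHg


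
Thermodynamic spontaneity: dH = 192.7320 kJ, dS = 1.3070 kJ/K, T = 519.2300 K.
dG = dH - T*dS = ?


T*dS = 519.2300 * 1.3070 = 678.6336 kJ
dG = 192.7320 - 678.6336 = -485.9016 kJ (spontaneous)

dG = -485.9016 kJ, spontaneous


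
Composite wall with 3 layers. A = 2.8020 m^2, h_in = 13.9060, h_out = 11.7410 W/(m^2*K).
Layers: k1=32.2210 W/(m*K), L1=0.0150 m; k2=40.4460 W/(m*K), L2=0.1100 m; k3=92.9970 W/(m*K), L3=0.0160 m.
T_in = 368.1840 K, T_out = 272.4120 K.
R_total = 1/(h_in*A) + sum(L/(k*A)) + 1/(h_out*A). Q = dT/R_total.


R_conv_in = 1/(13.9060*2.8020) = 0.0257
R_1 = 0.0150/(32.2210*2.8020) = 0.0002
R_2 = 0.1100/(40.4460*2.8020) = 0.0010
R_3 = 0.0160/(92.9970*2.8020) = 6.1402e-05
R_conv_out = 1/(11.7410*2.8020) = 0.0304
R_total = 0.0573 K/W
Q = 95.7720 / 0.0573 = 1672.6045 W

R_total = 0.0573 K/W, Q = 1672.6045 W


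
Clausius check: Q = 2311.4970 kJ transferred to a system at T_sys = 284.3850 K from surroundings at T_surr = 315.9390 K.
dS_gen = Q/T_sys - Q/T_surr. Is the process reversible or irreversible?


dS_sys = 2311.4970/284.3850 = 8.1281 kJ/K
dS_surr = -2311.4970/315.9390 = -7.3163 kJ/K
dS_gen = 8.1281 - 7.3163 = 0.8118 kJ/K (irreversible)

dS_gen = 0.8118 kJ/K, irreversible


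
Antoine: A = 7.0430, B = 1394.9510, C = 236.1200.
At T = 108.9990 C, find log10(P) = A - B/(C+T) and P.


C+T = 345.1190
B/(C+T) = 4.0419
log10(P) = 7.0430 - 4.0419 = 3.0011
P = 10^3.0011 = 1002.4390 mmHg

1002.4390 mmHg


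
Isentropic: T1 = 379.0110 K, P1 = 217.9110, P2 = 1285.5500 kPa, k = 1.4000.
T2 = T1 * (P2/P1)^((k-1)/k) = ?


(k-1)/k = 0.2857
(P2/P1)^exp = 1.6605
T2 = 379.0110 * 1.6605 = 629.3369 K

629.3369 K


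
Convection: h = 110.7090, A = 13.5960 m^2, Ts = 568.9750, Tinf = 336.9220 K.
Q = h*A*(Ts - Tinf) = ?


dT = 232.0530 K
Q = 110.7090 * 13.5960 * 232.0530 = 349286.0744 W

349286.0744 W


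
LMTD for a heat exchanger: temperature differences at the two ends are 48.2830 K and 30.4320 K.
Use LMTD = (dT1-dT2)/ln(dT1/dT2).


dT1/dT2 = 1.5866
ln(dT1/dT2) = 0.4616
LMTD = 17.8510 / 0.4616 = 38.6733 K

38.6733 K


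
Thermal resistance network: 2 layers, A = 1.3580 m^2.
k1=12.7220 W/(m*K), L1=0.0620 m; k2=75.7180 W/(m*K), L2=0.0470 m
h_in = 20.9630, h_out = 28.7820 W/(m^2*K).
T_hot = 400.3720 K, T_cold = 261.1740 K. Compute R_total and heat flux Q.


R_conv_in = 1/(20.9630*1.3580) = 0.0351
R_1 = 0.0620/(12.7220*1.3580) = 0.0036
R_2 = 0.0470/(75.7180*1.3580) = 0.0005
R_conv_out = 1/(28.7820*1.3580) = 0.0256
R_total = 0.0648 K/W
Q = 139.1980 / 0.0648 = 2149.5144 W

R_total = 0.0648 K/W, Q = 2149.5144 W


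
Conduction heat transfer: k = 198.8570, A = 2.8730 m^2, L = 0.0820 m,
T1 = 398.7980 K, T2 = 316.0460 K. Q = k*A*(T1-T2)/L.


dT = 82.7520 K
Q = 198.8570 * 2.8730 * 82.7520 / 0.0820 = 576555.5482 W

576555.5482 W


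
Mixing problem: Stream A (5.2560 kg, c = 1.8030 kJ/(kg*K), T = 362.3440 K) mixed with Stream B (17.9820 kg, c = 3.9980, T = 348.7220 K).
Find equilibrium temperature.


num = 28504.1121
den = 81.3686
Tf = 350.3085 K

350.3085 K


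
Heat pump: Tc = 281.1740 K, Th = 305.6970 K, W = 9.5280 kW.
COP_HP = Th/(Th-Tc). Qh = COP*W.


COP = 305.6970 / 24.5230 = 12.4657
Qh = 12.4657 * 9.5280 = 118.7734 kW

COP = 12.4657, Qh = 118.7734 kW
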